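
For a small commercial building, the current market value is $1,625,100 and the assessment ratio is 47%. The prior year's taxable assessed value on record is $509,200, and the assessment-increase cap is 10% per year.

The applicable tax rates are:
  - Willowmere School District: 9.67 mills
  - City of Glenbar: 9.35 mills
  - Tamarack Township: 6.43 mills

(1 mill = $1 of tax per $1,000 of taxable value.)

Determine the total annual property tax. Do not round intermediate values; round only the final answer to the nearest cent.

$14,255.05

Uncapped assessed value = $1,625,100 × 0.47 = $763,797
Cap limit = $509,200 × 1.1 = $560,120
Taxable assessed value = min($763,797, $560,120) = $560,120 (cap binds)
Willowmere School District: $560,120 × 0.00967 = $5,416.3604
City of Glenbar: $560,120 × 0.00935 = $5,237.122
Tamarack Township: $560,120 × 0.00643 = $3,601.5716
Total = $14,255.054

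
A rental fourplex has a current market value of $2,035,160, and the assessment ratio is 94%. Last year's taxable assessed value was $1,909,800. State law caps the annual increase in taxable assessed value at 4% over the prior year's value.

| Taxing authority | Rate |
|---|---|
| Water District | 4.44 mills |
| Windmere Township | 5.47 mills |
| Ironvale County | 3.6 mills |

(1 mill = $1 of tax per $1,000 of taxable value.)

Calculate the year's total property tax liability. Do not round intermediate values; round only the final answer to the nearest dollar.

Uncapped assessed value = $2,035,160 × 0.94 = $1,913,050.4
Cap limit = $1,909,800 × 1.04 = $1,986,192
Taxable assessed value = min($1,913,050.4, $1,986,192) = $1,913,050.4 (cap does not bind)
Water District: $1,913,050.4 × 0.00444 = $8,493.943776
Windmere Township: $1,913,050.4 × 0.00547 = $10,464.385688
Ironvale County: $1,913,050.4 × 0.0036 = $6,886.98144
Total = $25,845.310904

$25,845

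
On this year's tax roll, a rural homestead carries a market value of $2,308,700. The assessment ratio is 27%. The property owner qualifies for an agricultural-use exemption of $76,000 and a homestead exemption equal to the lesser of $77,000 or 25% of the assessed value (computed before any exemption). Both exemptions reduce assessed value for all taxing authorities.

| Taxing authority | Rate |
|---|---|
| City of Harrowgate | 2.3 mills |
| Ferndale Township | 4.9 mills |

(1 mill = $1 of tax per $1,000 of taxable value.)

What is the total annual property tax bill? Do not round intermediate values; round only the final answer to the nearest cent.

Assessed value = $2,308,700 × 0.27 = $623,349
Homestead exemption = min($77,000, 25% × $623,349) = min($77,000, $155,837.25) = $77,000 (dollar cap binds)
Taxable value = $623,349 − $76,000 − $77,000 = $470,349
City of Harrowgate: $470,349 × 0.0023 = $1,081.8027
Ferndale Township: $470,349 × 0.0049 = $2,304.7101
Total = $3,386.5128

$3,386.51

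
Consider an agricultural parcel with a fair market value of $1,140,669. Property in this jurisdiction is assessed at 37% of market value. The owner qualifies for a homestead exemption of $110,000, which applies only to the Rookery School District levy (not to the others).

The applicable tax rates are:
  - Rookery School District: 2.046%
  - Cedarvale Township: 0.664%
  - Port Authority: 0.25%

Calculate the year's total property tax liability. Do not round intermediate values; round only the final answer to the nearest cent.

Assessed value = $1,140,669 × 0.37 = $422,047.53
Rookery School District: ($422,047.53 − $110,000) × 0.02046 = $312,047.53 × 0.02046 = $6,384.4924638
Cedarvale Township: $422,047.53 × 0.00664 = $2,802.3955992
Port Authority: $422,047.53 × 0.0025 = $1,055.118825
Total = $10,242.006888

$10,242.01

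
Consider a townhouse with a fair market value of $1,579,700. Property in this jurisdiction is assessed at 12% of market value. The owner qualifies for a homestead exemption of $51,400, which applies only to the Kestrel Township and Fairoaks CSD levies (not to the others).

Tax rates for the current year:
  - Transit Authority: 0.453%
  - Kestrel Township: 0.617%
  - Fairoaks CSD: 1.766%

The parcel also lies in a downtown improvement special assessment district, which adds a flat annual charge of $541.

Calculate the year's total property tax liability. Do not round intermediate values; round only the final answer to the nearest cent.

Assessed value = $1,579,700 × 0.12 = $189,564
Transit Authority: $189,564 × 0.00453 = $858.72492
Kestrel Township: ($189,564 − $51,400) × 0.00617 = $138,164 × 0.00617 = $852.47188
Fairoaks CSD: ($189,564 − $51,400) × 0.01766 = $138,164 × 0.01766 = $2,439.97624
Levies subtotal = $4,151.17304
Total = $4,151.17304 + $541 = $4,692.17304

$4,692.17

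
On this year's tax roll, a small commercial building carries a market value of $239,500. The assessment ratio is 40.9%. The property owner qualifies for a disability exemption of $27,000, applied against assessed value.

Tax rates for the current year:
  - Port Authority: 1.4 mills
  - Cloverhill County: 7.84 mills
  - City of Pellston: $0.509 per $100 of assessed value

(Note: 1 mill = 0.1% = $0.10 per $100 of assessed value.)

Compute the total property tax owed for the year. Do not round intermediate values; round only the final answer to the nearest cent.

Assessed value = $239,500 × 0.409 = $97,955.5
Taxable value = $97,955.5 − $27,000 = $70,955.5
Port Authority: $70,955.5 × 0.0014 = $99.3377
Cloverhill County: $70,955.5 × 0.00784 = $556.29112
City of Pellston: $70,955.5 × 0.00509 = $361.163495
Total = $1,016.792315

$1,016.79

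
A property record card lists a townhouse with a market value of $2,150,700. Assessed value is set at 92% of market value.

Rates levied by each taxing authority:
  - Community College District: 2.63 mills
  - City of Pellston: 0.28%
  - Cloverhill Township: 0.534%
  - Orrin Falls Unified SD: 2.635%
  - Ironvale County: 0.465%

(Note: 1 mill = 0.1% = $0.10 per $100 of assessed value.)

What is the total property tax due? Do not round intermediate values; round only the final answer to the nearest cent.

$82,647.96

Assessed value = $2,150,700 × 0.92 = $1,978,644
Community College District: $1,978,644 × 0.00263 = $5,203.83372
City of Pellston: $1,978,644 × 0.0028 = $5,540.2032
Cloverhill Township: $1,978,644 × 0.00534 = $10,565.95896
Orrin Falls Unified SD: $1,978,644 × 0.02635 = $52,137.2694
Ironvale County: $1,978,644 × 0.00465 = $9,200.6946
Total = $82,647.95988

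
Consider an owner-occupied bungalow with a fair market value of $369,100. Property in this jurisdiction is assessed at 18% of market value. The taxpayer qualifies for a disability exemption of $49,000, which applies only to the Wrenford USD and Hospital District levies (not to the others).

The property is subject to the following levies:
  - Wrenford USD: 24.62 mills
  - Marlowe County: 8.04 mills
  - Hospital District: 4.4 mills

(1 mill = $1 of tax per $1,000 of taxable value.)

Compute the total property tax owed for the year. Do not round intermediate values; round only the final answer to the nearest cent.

$1,040.21

Assessed value = $369,100 × 0.18 = $66,438
Wrenford USD: ($66,438 − $49,000) × 0.02462 = $17,438 × 0.02462 = $429.32356
Marlowe County: $66,438 × 0.00804 = $534.16152
Hospital District: ($66,438 − $49,000) × 0.0044 = $17,438 × 0.0044 = $76.7272
Total = $1,040.21228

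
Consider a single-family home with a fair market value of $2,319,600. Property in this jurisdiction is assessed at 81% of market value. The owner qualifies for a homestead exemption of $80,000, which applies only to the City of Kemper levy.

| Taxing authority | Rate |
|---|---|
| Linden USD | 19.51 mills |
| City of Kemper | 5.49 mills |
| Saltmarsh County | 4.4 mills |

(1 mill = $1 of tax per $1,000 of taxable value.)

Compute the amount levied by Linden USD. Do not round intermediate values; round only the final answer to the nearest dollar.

Assessed value = $2,319,600 × 0.81 = $1,878,876
Linden USD taxable value = $1,878,876 (exemption does not apply)
Linden USD levy = $1,878,876 × 0.01951 = $36,656.87076

$36,657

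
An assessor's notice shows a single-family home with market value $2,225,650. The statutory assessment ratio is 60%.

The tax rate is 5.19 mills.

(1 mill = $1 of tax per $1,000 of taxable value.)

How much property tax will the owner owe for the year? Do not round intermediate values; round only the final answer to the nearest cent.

Assessed value = $2,225,650 × 0.6 = $1,335,390
Tax = $1,335,390 × 0.00519 = $6,930.6741

$6,930.67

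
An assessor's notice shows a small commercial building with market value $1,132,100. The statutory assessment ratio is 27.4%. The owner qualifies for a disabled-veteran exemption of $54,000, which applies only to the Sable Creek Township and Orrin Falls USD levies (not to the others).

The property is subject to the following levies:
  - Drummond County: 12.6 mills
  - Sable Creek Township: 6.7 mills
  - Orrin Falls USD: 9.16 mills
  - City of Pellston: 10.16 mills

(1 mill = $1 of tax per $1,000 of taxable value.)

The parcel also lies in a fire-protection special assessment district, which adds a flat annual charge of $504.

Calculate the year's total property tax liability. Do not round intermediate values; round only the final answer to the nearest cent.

Assessed value = $1,132,100 × 0.274 = $310,195.4
Drummond County: $310,195.4 × 0.0126 = $3,908.46204
Sable Creek Township: ($310,195.4 − $54,000) × 0.0067 = $256,195.4 × 0.0067 = $1,716.50918
Orrin Falls USD: ($310,195.4 − $54,000) × 0.00916 = $256,195.4 × 0.00916 = $2,346.749864
City of Pellston: $310,195.4 × 0.01016 = $3,151.585264
Levies subtotal = $11,123.306348
Total = $11,123.306348 + $504 = $11,627.306348

$11,627.31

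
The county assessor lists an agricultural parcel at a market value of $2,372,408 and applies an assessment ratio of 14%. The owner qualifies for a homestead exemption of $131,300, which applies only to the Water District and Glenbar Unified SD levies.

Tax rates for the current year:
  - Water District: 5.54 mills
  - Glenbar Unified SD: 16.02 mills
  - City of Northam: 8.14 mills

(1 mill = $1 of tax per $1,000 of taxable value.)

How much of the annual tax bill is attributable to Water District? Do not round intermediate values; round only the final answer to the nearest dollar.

Assessed value = $2,372,408 × 0.14 = $332,137.12
Water District taxable value = $332,137.12 − $131,300 = $200,837.12
Water District levy = $200,837.12 × 0.00554 = $1,112.6376448

$1,113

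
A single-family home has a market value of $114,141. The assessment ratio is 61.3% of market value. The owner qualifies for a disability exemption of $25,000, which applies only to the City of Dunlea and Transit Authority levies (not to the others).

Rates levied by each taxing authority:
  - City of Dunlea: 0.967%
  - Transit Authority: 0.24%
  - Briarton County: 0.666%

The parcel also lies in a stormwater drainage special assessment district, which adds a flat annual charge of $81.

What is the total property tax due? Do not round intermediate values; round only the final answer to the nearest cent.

$1,089.76

Assessed value = $114,141 × 0.613 = $69,968.433
City of Dunlea: ($69,968.433 − $25,000) × 0.00967 = $44,968.433 × 0.00967 = $434.84474711
Transit Authority: ($69,968.433 − $25,000) × 0.0024 = $44,968.433 × 0.0024 = $107.9242392
Briarton County: $69,968.433 × 0.00666 = $465.98976378
Levies subtotal = $1,008.75875009
Total = $1,008.75875009 + $81 = $1,089.75875009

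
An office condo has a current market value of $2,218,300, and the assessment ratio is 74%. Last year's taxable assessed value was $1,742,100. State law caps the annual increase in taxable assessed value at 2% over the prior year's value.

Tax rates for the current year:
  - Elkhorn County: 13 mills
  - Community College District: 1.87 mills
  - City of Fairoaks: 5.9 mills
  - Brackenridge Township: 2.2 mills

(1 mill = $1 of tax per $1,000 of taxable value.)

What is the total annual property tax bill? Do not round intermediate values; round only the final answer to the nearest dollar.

Uncapped assessed value = $2,218,300 × 0.74 = $1,641,542
Cap limit = $1,742,100 × 1.02 = $1,776,942
Taxable assessed value = min($1,641,542, $1,776,942) = $1,641,542 (cap does not bind)
Elkhorn County: $1,641,542 × 0.013 = $21,340.046
Community College District: $1,641,542 × 0.00187 = $3,069.68354
City of Fairoaks: $1,641,542 × 0.0059 = $9,685.0978
Brackenridge Township: $1,641,542 × 0.0022 = $3,611.3924
Total = $37,706.21974

$37,706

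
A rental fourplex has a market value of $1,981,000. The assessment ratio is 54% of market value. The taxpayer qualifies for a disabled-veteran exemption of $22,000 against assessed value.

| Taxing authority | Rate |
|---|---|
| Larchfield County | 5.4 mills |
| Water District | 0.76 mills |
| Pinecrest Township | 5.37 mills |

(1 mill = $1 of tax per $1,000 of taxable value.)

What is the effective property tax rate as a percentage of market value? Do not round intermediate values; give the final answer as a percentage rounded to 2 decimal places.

0.61%

Assessed value = $1,981,000 × 0.54 = $1,069,740
Taxable value = $1,069,740 − $22,000 = $1,047,740
Larchfield County: $1,047,740 × 0.0054 = $5,657.796
Water District: $1,047,740 × 0.00076 = $796.2824
Pinecrest Township: $1,047,740 × 0.00537 = $5,626.3638
Total tax = $12,080.4422
Effective rate = $12,080.4422 ÷ $1,981,000 = 0.61% of market value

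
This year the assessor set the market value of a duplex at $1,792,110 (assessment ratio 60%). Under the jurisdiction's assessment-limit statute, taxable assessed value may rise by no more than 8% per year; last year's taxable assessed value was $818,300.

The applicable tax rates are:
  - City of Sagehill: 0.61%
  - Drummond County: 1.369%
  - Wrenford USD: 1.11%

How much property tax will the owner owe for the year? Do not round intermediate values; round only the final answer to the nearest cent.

$27,299.47

Uncapped assessed value = $1,792,110 × 0.6 = $1,075,266
Cap limit = $818,300 × 1.08 = $883,764
Taxable assessed value = min($1,075,266, $883,764) = $883,764 (cap binds)
City of Sagehill: $883,764 × 0.0061 = $5,390.9604
Drummond County: $883,764 × 0.01369 = $12,098.72916
Wrenford USD: $883,764 × 0.0111 = $9,809.7804
Total = $27,299.46996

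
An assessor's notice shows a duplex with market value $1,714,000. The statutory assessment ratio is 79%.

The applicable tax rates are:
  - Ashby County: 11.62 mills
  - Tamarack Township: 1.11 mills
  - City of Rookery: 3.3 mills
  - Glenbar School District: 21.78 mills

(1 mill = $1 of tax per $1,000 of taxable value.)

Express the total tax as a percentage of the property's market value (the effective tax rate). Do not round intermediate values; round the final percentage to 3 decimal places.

Assessed value = $1,714,000 × 0.79 = $1,354,060
Ashby County: $1,354,060 × 0.01162 = $15,734.1772
Tamarack Township: $1,354,060 × 0.00111 = $1,503.0066
City of Rookery: $1,354,060 × 0.0033 = $4,468.398
Glenbar School District: $1,354,060 × 0.02178 = $29,491.4268
Total tax = $51,197.0086
Effective rate = $51,197.0086 ÷ $1,714,000 = 2.987% of market value

2.987%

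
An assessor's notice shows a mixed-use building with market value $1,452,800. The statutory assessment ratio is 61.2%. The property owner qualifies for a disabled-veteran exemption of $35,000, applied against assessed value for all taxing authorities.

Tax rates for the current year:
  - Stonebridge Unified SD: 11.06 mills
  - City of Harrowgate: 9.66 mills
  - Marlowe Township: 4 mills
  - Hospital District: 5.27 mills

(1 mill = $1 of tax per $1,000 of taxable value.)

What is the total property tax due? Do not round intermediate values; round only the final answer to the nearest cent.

$25,614.87

Assessed value = $1,452,800 × 0.612 = $889,113.6
Taxable value = $889,113.6 − $35,000 = $854,113.6
Stonebridge Unified SD: $854,113.6 × 0.01106 = $9,446.496416
City of Harrowgate: $854,113.6 × 0.00966 = $8,250.737376
Marlowe Township: $854,113.6 × 0.004 = $3,416.4544
Hospital District: $854,113.6 × 0.00527 = $4,501.178672
Total = $9,446.496416 + $8,250.737376 + $3,416.4544 + $4,501.178672 = $25,614.866864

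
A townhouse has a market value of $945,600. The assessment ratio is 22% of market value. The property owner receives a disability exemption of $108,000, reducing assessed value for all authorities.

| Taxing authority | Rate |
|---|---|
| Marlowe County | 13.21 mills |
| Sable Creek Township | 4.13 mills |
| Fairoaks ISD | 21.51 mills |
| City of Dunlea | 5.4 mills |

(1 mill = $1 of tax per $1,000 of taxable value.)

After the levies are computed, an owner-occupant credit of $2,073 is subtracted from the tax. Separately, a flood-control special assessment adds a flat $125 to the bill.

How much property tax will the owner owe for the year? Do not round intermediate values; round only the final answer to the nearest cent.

$2,478.42

Assessed value = $945,600 × 0.22 = $208,032
Taxable value = $208,032 − $108,000 = $100,032
Marlowe County: $100,032 × 0.01321 = $1,321.42272
Sable Creek Township: $100,032 × 0.00413 = $413.13216
Fairoaks ISD: $100,032 × 0.02151 = $2,151.68832
City of Dunlea: $100,032 × 0.0054 = $540.1728
Levies subtotal = $4,426.416
After credit = $4,426.416 − $2,073 = $2,353.416
Total = $2,353.416 + $125 = $2,478.416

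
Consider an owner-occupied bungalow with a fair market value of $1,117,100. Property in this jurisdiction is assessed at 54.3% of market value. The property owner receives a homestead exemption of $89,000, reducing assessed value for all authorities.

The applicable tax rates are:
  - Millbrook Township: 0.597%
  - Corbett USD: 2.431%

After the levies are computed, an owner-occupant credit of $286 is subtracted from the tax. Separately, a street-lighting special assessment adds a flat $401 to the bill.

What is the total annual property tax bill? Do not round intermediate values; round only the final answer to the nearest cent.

$15,787.48

Assessed value = $1,117,100 × 0.543 = $606,585.3
Taxable value = $606,585.3 − $89,000 = $517,585.3
Millbrook Township: $517,585.3 × 0.00597 = $3,089.984241
Corbett USD: $517,585.3 × 0.02431 = $12,582.498643
Levies subtotal = $15,672.482884
After credit = $15,672.482884 − $286 = $15,386.482884
Total = $15,386.482884 + $401 = $15,787.482884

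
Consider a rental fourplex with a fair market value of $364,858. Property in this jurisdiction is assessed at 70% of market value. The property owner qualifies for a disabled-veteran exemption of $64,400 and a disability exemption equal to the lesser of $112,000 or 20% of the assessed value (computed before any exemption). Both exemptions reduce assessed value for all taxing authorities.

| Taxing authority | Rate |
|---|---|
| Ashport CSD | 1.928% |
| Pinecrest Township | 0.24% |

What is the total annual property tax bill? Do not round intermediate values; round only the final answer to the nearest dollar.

$3,033

Assessed value = $364,858 × 0.7 = $255,400.6
Disability exemption = min($112,000, 20% × $255,400.6) = min($112,000, $51,080.12) = $51,080.12 (percentage binds)
Taxable value = $255,400.6 − $64,400 − $51,080.12 = $139,920.48
Ashport CSD: $139,920.48 × 0.01928 = $2,697.6668544
Pinecrest Township: $139,920.48 × 0.0024 = $335.809152
Total = $3,033.4760064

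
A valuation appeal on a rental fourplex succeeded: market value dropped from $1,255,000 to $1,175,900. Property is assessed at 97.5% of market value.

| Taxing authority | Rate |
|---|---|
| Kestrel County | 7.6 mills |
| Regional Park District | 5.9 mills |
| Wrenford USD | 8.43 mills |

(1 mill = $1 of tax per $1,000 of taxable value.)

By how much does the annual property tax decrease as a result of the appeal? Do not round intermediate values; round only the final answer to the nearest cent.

$1,691.30

Old assessed value = $1,255,000 × 0.975 = $1,223,625
New assessed value = $1,175,900 × 0.975 = $1,146,502.5
Combined rate = 0.0076 + 0.0059 + 0.00843 = 0.02193
Old tax = $1,223,625 × 0.02193 = $26,834.09625
New tax = $1,146,502.5 × 0.02193 = $25,142.799825
Reduction = $26,834.09625 − $25,142.799825 = $1,691.296425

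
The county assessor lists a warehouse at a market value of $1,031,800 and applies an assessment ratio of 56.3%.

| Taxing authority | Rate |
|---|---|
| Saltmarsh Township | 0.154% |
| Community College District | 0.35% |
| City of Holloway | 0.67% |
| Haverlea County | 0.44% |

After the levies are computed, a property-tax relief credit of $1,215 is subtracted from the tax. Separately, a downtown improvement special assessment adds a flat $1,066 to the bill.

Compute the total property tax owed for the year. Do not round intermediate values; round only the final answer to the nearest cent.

Assessed value = $1,031,800 × 0.563 = $580,903.4
Saltmarsh Township: $580,903.4 × 0.00154 = $894.591236
Community College District: $580,903.4 × 0.0035 = $2,033.1619
City of Holloway: $580,903.4 × 0.0067 = $3,892.05278
Haverlea County: $580,903.4 × 0.0044 = $2,555.97496
Levies subtotal = $9,375.780876
After credit = $9,375.780876 − $1,215 = $8,160.780876
Total = $8,160.780876 + $1,066 = $9,226.780876

$9,226.78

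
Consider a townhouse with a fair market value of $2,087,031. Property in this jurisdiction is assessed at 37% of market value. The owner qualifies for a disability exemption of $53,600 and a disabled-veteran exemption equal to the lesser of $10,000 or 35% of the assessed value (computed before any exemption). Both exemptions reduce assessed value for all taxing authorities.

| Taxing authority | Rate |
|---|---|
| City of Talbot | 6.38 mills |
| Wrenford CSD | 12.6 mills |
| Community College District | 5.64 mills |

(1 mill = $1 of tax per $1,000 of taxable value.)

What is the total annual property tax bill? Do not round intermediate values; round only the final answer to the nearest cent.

$17,445.77

Assessed value = $2,087,031 × 0.37 = $772,201.47
Disabled-veteran exemption = min($10,000, 35% × $772,201.47) = min($10,000, $270,270.5145) = $10,000 (dollar cap binds)
Taxable value = $772,201.47 − $53,600 − $10,000 = $708,601.47
City of Talbot: $708,601.47 × 0.00638 = $4,520.8773786
Wrenford CSD: $708,601.47 × 0.0126 = $8,928.378522
Community College District: $708,601.47 × 0.00564 = $3,996.5122908
Total = $17,445.7681914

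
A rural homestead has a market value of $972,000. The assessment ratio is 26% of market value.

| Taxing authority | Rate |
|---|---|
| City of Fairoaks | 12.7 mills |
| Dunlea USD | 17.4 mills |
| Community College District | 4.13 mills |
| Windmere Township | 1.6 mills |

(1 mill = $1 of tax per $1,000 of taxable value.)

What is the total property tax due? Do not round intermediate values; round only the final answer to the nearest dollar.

$9,055

Assessed value = $972,000 × 0.26 = $252,720
City of Fairoaks: $252,720 × 0.0127 = $3,209.544
Dunlea USD: $252,720 × 0.0174 = $4,397.328
Community College District: $252,720 × 0.00413 = $1,043.7336
Windmere Township: $252,720 × 0.0016 = $404.352
Total = $3,209.544 + $4,397.328 + $1,043.7336 + $404.352 = $9,054.9576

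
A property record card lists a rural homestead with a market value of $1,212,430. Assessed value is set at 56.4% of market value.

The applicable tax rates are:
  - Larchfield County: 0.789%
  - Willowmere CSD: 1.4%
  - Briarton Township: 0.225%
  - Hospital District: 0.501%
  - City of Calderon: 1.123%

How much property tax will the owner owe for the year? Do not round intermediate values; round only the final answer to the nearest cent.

$27,612.27

Assessed value = $1,212,430 × 0.564 = $683,810.52
Larchfield County: $683,810.52 × 0.00789 = $5,395.2650028
Willowmere CSD: $683,810.52 × 0.014 = $9,573.34728
Briarton Township: $683,810.52 × 0.00225 = $1,538.57367
Hospital District: $683,810.52 × 0.00501 = $3,425.8907052
City of Calderon: $683,810.52 × 0.01123 = $7,679.1921396
Total = $5,395.2650028 + $9,573.34728 + $1,538.57367 + $3,425.8907052 + $7,679.1921396 = $27,612.2687976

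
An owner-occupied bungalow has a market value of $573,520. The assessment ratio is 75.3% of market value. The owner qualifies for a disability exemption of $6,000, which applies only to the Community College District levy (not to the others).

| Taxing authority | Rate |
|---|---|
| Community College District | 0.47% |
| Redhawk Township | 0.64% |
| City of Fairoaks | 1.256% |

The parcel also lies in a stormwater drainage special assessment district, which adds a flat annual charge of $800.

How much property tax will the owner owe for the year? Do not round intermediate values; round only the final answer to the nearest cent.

Assessed value = $573,520 × 0.753 = $431,860.56
Community College District: ($431,860.56 − $6,000) × 0.0047 = $425,860.56 × 0.0047 = $2,001.544632
Redhawk Township: $431,860.56 × 0.0064 = $2,763.907584
City of Fairoaks: $431,860.56 × 0.01256 = $5,424.1686336
Levies subtotal = $10,189.6208496
Total = $10,189.6208496 + $800 = $10,989.6208496

$10,989.62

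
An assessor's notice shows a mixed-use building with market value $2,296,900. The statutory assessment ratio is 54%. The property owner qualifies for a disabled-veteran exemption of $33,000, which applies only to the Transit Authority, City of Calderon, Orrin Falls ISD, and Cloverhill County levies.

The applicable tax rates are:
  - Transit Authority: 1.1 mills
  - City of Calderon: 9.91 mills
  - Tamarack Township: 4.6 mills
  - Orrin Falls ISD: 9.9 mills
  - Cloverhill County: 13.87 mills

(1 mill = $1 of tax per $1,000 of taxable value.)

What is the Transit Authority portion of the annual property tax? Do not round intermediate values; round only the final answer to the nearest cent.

Assessed value = $2,296,900 × 0.54 = $1,240,326
Transit Authority taxable value = $1,240,326 − $33,000 = $1,207,326
Transit Authority levy = $1,207,326 × 0.0011 = $1,328.0586

$1,328.06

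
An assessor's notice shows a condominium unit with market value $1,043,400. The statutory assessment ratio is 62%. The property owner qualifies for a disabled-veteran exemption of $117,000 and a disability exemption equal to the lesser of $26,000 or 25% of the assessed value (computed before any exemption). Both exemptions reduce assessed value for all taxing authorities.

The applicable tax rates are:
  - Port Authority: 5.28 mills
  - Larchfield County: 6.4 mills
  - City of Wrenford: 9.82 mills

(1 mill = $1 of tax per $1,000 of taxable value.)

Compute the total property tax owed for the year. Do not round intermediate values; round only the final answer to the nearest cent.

$10,834.02

Assessed value = $1,043,400 × 0.62 = $646,908
Disability exemption = min($26,000, 25% × $646,908) = min($26,000, $161,727) = $26,000 (dollar cap binds)
Taxable value = $646,908 − $117,000 − $26,000 = $503,908
Port Authority: $503,908 × 0.00528 = $2,660.63424
Larchfield County: $503,908 × 0.0064 = $3,225.0112
City of Wrenford: $503,908 × 0.00982 = $4,948.37656
Total = $10,834.022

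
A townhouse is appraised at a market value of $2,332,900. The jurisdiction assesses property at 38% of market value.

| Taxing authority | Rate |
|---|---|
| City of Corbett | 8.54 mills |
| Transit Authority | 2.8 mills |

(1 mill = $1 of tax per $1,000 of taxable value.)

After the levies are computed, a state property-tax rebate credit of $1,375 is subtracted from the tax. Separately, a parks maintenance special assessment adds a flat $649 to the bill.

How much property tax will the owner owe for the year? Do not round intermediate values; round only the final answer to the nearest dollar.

Assessed value = $2,332,900 × 0.38 = $886,502
City of Corbett: $886,502 × 0.00854 = $7,570.72708
Transit Authority: $886,502 × 0.0028 = $2,482.2056
Levies subtotal = $10,052.93268
After credit = $10,052.93268 − $1,375 = $8,677.93268
Total = $8,677.93268 + $649 = $9,326.93268

$9,327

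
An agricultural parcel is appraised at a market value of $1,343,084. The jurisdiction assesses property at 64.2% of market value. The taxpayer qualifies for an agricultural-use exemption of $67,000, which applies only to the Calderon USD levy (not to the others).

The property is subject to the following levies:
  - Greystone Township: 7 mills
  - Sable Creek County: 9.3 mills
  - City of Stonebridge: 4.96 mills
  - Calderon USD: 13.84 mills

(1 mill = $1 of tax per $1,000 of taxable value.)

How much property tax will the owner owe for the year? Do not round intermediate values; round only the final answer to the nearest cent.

Assessed value = $1,343,084 × 0.642 = $862,259.928
Greystone Township: $862,259.928 × 0.007 = $6,035.819496
Sable Creek County: $862,259.928 × 0.0093 = $8,019.0173304
City of Stonebridge: $862,259.928 × 0.00496 = $4,276.80924288
Calderon USD: ($862,259.928 − $67,000) × 0.01384 = $795,259.928 × 0.01384 = $11,006.39740352
Total = $29,338.0434728

$29,338.04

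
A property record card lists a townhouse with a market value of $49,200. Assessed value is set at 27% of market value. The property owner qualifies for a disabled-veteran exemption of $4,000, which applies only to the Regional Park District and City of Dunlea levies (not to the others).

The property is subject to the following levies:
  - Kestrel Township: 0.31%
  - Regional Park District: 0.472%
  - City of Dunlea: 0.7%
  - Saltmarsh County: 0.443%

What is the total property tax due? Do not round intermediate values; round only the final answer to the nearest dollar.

$209

Assessed value = $49,200 × 0.27 = $13,284
Kestrel Township: $13,284 × 0.0031 = $41.1804
Regional Park District: ($13,284 − $4,000) × 0.00472 = $9,284 × 0.00472 = $43.82048
City of Dunlea: ($13,284 − $4,000) × 0.007 = $9,284 × 0.007 = $64.988
Saltmarsh County: $13,284 × 0.00443 = $58.84812
Total = $208.837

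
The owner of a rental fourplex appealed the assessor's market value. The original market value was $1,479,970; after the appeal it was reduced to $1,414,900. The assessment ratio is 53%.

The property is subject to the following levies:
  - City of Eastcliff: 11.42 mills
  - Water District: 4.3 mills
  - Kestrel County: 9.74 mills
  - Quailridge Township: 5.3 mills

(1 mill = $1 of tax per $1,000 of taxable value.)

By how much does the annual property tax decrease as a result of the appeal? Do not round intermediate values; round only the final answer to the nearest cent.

Old assessed value = $1,479,970 × 0.53 = $784,384.1
New assessed value = $1,414,900 × 0.53 = $749,897
Combined rate = 0.01142 + 0.0043 + 0.00974 + 0.0053 = 0.03076
Old tax = $784,384.1 × 0.03076 = $24,127.654916
New tax = $749,897 × 0.03076 = $23,066.83172
Reduction = $24,127.654916 − $23,066.83172 = $1,060.823196

$1,060.82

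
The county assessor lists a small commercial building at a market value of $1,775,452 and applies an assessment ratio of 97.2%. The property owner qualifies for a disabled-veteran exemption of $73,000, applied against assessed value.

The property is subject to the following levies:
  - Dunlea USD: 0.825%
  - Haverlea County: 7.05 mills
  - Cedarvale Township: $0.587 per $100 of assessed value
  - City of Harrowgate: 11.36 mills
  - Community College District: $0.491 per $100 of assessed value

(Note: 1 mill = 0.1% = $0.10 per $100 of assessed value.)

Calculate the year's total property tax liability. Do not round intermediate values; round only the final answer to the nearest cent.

$61,878.56

Assessed value = $1,775,452 × 0.972 = $1,725,739.344
Taxable value = $1,725,739.344 − $73,000 = $1,652,739.344
Dunlea USD: $1,652,739.344 × 0.00825 = $13,635.099588
Haverlea County: $1,652,739.344 × 0.00705 = $11,651.8123752
Cedarvale Township: $1,652,739.344 × 0.00587 = $9,701.57994928
City of Harrowgate: $1,652,739.344 × 0.01136 = $18,775.11894784
Community College District: $1,652,739.344 × 0.00491 = $8,114.95017904
Total = $61,878.56103936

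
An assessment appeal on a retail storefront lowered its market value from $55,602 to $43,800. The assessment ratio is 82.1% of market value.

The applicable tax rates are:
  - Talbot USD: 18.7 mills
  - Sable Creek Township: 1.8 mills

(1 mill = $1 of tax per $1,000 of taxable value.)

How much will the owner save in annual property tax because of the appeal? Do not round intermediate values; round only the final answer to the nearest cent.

Old assessed value = $55,602 × 0.821 = $45,649.242
New assessed value = $43,800 × 0.821 = $35,959.8
Combined rate = 0.0187 + 0.0018 = 0.0205
Old tax = $45,649.242 × 0.0205 = $935.809461
New tax = $35,959.8 × 0.0205 = $737.1759
Reduction = $935.809461 − $737.1759 = $198.633561

$198.63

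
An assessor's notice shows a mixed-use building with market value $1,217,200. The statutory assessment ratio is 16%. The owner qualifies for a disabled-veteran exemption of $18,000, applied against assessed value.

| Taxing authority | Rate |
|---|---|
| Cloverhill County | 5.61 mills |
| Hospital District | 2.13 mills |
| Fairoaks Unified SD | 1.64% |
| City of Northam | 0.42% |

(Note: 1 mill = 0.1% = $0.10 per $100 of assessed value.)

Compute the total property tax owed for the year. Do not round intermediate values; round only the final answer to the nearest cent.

Assessed value = $1,217,200 × 0.16 = $194,752
Taxable value = $194,752 − $18,000 = $176,752
Cloverhill County: $176,752 × 0.00561 = $991.57872
Hospital District: $176,752 × 0.00213 = $376.48176
Fairoaks Unified SD: $176,752 × 0.0164 = $2,898.7328
City of Northam: $176,752 × 0.0042 = $742.3584
Total = $5,009.15168

$5,009.15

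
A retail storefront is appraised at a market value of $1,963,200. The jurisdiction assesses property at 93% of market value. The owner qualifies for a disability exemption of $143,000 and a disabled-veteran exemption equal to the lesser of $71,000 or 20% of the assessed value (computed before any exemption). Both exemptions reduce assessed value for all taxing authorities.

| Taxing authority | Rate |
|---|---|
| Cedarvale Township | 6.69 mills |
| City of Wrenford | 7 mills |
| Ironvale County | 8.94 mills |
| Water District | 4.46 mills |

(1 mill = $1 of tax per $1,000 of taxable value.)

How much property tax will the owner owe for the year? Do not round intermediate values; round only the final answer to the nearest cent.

$43,663.01

Assessed value = $1,963,200 × 0.93 = $1,825,776
Disabled-veteran exemption = min($71,000, 20% × $1,825,776) = min($71,000, $365,155.2) = $71,000 (dollar cap binds)
Taxable value = $1,825,776 − $143,000 − $71,000 = $1,611,776
Cedarvale Township: $1,611,776 × 0.00669 = $10,782.78144
City of Wrenford: $1,611,776 × 0.007 = $11,282.432
Ironvale County: $1,611,776 × 0.00894 = $14,409.27744
Water District: $1,611,776 × 0.00446 = $7,188.52096
Total = $43,663.01184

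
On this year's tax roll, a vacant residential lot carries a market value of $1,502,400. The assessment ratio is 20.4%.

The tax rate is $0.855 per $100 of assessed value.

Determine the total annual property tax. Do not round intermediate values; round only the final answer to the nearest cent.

Assessed value = $1,502,400 × 0.204 = $306,489.6
Tax = $306,489.6 × 0.00855 = $2,620.48608

$2,620.49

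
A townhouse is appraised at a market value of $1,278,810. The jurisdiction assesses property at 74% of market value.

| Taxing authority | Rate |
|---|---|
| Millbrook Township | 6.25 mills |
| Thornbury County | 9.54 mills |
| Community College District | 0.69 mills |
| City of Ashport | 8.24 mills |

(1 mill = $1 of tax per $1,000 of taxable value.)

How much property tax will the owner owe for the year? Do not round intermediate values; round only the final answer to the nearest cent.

Assessed value = $1,278,810 × 0.74 = $946,319.4
Millbrook Township: $946,319.4 × 0.00625 = $5,914.49625
Thornbury County: $946,319.4 × 0.00954 = $9,027.887076
Community College District: $946,319.4 × 0.00069 = $652.960386
City of Ashport: $946,319.4 × 0.00824 = $7,797.671856
Total = $5,914.49625 + $9,027.887076 + $652.960386 + $7,797.671856 = $23,393.015568

$23,393.02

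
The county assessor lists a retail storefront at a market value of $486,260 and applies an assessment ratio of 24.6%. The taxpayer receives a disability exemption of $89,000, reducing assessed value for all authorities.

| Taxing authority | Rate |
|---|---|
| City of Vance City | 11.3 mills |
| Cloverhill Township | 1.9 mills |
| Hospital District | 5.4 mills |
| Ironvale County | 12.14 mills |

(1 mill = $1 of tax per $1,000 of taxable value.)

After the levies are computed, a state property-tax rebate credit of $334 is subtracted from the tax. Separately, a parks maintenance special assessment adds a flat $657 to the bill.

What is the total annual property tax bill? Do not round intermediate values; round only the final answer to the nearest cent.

$1,264.26

Assessed value = $486,260 × 0.246 = $119,619.96
Taxable value = $119,619.96 − $89,000 = $30,619.96
City of Vance City: $30,619.96 × 0.0113 = $346.005548
Cloverhill Township: $30,619.96 × 0.0019 = $58.177924
Hospital District: $30,619.96 × 0.0054 = $165.347784
Ironvale County: $30,619.96 × 0.01214 = $371.7263144
Levies subtotal = $941.2575704
After credit = $941.2575704 − $334 = $607.2575704
Total = $607.2575704 + $657 = $1,264.2575704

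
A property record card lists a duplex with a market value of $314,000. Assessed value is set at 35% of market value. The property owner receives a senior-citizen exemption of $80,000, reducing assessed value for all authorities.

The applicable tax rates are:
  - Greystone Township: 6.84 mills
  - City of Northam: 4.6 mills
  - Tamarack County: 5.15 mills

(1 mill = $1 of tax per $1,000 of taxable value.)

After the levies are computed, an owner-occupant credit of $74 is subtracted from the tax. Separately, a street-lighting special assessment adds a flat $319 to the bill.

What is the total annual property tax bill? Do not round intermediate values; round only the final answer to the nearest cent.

$741.04

Assessed value = $314,000 × 0.35 = $109,900
Taxable value = $109,900 − $80,000 = $29,900
Greystone Township: $29,900 × 0.00684 = $204.516
City of Northam: $29,900 × 0.0046 = $137.54
Tamarack County: $29,900 × 0.00515 = $153.985
Levies subtotal = $496.041
After credit = $496.041 − $74 = $422.041
Total = $422.041 + $319 = $741.041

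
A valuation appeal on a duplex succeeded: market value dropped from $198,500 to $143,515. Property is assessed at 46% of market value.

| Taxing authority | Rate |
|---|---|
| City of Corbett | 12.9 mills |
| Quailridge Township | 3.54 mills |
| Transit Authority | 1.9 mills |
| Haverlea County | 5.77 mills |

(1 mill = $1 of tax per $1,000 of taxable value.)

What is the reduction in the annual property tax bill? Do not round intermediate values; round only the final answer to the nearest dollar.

Old assessed value = $198,500 × 0.46 = $91,310
New assessed value = $143,515 × 0.46 = $66,016.9
Combined rate = 0.0129 + 0.00354 + 0.0019 + 0.00577 = 0.02411
Old tax = $91,310 × 0.02411 = $2,201.4841
New tax = $66,016.9 × 0.02411 = $1,591.667459
Reduction = $2,201.4841 − $1,591.667459 = $609.816641

$610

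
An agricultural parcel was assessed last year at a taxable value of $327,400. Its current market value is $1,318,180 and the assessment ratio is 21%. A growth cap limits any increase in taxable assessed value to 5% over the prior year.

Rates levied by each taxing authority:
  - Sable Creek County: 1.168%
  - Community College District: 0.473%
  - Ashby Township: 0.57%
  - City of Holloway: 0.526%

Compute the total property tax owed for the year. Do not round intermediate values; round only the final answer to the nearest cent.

$7,576.50

Uncapped assessed value = $1,318,180 × 0.21 = $276,817.8
Cap limit = $327,400 × 1.05 = $343,770
Taxable assessed value = min($276,817.8, $343,770) = $276,817.8 (cap does not bind)
Sable Creek County: $276,817.8 × 0.01168 = $3,233.231904
Community College District: $276,817.8 × 0.00473 = $1,309.348194
Ashby Township: $276,817.8 × 0.0057 = $1,577.86146
City of Holloway: $276,817.8 × 0.00526 = $1,456.061628
Total = $7,576.503186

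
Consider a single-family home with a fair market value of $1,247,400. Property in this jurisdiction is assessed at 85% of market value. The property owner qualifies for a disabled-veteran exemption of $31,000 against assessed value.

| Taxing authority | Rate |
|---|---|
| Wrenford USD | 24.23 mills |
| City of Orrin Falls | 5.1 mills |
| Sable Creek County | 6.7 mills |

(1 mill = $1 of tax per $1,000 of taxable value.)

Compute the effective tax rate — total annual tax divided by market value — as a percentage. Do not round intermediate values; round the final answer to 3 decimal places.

2.973%

Assessed value = $1,247,400 × 0.85 = $1,060,290
Taxable value = $1,060,290 − $31,000 = $1,029,290
Wrenford USD: $1,029,290 × 0.02423 = $24,939.6967
City of Orrin Falls: $1,029,290 × 0.0051 = $5,249.379
Sable Creek County: $1,029,290 × 0.0067 = $6,896.243
Total tax = $37,085.3187
Effective rate = $37,085.3187 ÷ $1,247,400 = 2.973% of market value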